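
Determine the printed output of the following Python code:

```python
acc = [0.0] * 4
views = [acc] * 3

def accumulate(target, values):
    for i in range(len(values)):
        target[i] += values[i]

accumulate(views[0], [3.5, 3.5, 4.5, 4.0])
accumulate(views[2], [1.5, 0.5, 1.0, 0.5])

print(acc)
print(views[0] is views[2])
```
[5.0, 4.0, 5.5, 4.5]
True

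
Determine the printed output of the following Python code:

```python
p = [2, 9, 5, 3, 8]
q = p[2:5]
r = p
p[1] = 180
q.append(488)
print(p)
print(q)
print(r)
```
[2, 180, 5, 3, 8]
[5, 3, 8, 488]
[2, 180, 5, 3, 8]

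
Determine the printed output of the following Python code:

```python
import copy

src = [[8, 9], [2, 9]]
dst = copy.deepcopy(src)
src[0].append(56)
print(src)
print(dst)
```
[[8, 9, 56], [2, 9]]
[[8, 9], [2, 9]]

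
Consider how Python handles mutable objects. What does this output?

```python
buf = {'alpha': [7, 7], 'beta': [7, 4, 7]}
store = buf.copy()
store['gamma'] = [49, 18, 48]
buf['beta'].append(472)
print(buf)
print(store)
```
{'alpha': [7, 7], 'beta': [7, 4, 7, 472]}
{'alpha': [7, 7], 'beta': [7, 4, 7, 472], 'gamma': [49, 18, 48]}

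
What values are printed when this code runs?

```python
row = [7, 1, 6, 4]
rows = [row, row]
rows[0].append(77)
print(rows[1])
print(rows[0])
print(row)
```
[7, 1, 6, 4, 77]
[7, 1, 6, 4, 77]
[7, 1, 6, 4, 77]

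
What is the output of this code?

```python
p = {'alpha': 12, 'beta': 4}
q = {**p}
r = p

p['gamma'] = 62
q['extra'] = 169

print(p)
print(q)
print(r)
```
{'alpha': 12, 'beta': 4, 'gamma': 62}
{'alpha': 12, 'beta': 4, 'extra': 169}
{'alpha': 12, 'beta': 4, 'gamma': 62}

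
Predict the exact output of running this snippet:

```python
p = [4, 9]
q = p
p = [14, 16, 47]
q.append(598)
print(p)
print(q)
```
[14, 16, 47]
[4, 9, 598]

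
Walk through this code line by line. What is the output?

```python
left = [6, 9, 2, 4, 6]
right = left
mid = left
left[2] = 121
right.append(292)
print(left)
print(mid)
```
[6, 9, 121, 4, 6, 292]
[6, 9, 121, 4, 6, 292]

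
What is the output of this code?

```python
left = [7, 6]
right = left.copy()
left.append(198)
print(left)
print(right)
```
[7, 6, 198]
[7, 6]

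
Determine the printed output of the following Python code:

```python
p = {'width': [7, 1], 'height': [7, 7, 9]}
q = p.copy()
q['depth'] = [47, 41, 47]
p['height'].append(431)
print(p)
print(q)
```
{'width': [7, 1], 'height': [7, 7, 9, 431]}
{'width': [7, 1], 'height': [7, 7, 9, 431], 'depth': [47, 41, 47]}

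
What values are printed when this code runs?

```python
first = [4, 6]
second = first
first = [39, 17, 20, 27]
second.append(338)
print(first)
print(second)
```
[39, 17, 20, 27]
[4, 6, 338]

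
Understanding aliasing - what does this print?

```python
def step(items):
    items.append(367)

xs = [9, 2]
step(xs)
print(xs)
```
[9, 2, 367]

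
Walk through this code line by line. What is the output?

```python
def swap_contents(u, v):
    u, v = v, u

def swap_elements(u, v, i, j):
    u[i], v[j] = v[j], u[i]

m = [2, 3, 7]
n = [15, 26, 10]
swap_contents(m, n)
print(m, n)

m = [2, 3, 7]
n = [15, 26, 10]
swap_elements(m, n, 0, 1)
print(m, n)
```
[2, 3, 7] [15, 26, 10]
[26, 3, 7] [15, 2, 10]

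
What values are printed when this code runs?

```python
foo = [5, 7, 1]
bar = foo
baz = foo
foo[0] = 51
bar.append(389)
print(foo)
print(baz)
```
[51, 7, 1, 389]
[51, 7, 1, 389]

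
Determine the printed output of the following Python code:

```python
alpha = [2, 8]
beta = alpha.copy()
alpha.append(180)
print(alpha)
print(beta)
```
[2, 8, 180]
[2, 8]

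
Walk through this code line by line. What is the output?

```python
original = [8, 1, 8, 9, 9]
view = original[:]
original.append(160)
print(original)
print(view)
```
[8, 1, 8, 9, 9, 160]
[8, 1, 8, 9, 9]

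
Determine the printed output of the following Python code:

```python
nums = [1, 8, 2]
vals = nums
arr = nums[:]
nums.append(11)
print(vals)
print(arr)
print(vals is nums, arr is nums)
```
[1, 8, 2, 11]
[1, 8, 2]
True False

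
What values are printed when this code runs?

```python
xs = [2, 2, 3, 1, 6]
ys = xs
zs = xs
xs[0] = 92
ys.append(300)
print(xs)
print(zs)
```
[92, 2, 3, 1, 6, 300]
[92, 2, 3, 1, 6, 300]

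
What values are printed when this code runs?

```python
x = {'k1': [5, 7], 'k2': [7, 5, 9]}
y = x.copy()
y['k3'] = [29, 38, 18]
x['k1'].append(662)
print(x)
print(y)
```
{'k1': [5, 7, 662], 'k2': [7, 5, 9]}
{'k1': [5, 7, 662], 'k2': [7, 5, 9], 'k3': [29, 38, 18]}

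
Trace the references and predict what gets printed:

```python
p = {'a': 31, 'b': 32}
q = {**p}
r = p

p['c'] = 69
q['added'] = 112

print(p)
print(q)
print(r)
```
{'a': 31, 'b': 32, 'c': 69}
{'a': 31, 'b': 32, 'added': 112}
{'a': 31, 'b': 32, 'c': 69}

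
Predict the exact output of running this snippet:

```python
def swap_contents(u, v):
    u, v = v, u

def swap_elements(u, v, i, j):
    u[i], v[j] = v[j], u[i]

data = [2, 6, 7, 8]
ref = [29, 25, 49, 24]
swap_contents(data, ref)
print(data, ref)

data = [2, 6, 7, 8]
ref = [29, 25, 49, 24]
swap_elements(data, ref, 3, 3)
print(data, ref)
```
[2, 6, 7, 8] [29, 25, 49, 24]
[2, 6, 7, 24] [29, 25, 49, 8]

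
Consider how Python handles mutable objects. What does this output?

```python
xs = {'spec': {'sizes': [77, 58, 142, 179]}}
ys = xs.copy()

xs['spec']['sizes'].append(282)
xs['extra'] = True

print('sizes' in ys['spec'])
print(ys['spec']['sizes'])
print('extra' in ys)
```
True
[77, 58, 142, 179, 282]
False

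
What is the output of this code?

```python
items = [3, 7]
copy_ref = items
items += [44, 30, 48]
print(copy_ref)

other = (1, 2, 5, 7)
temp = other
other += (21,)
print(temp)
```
[3, 7, 44, 30, 48]
(1, 2, 5, 7)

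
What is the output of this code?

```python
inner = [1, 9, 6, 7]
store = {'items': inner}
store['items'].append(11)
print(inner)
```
[1, 9, 6, 7, 11]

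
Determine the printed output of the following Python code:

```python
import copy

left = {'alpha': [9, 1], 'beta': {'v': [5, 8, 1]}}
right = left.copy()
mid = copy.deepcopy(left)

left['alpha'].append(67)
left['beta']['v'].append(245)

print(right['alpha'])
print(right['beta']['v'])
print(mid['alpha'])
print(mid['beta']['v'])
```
[9, 1, 67]
[5, 8, 1, 245]
[9, 1]
[5, 8, 1]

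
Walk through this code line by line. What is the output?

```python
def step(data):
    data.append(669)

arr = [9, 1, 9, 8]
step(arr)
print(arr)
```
[9, 1, 9, 8, 669]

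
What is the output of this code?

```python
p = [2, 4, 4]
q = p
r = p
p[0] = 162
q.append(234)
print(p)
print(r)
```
[162, 4, 4, 234]
[162, 4, 4, 234]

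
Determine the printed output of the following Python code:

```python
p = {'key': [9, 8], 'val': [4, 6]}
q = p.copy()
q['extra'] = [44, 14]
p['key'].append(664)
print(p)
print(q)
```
{'key': [9, 8, 664], 'val': [4, 6]}
{'key': [9, 8, 664], 'val': [4, 6], 'extra': [44, 14]}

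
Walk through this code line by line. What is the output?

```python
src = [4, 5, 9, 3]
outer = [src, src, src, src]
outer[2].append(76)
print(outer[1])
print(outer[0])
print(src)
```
[4, 5, 9, 3, 76]
[4, 5, 9, 3, 76]
[4, 5, 9, 3, 76]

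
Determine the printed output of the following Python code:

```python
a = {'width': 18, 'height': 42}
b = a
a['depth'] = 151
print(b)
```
{'width': 18, 'height': 42, 'depth': 151}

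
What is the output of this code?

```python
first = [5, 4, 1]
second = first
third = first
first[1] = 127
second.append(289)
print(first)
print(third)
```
[5, 127, 1, 289]
[5, 127, 1, 289]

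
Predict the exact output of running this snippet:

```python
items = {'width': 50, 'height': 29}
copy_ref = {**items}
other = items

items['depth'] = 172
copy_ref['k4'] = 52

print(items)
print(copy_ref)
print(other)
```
{'width': 50, 'height': 29, 'depth': 172}
{'width': 50, 'height': 29, 'k4': 52}
{'width': 50, 'height': 29, 'depth': 172}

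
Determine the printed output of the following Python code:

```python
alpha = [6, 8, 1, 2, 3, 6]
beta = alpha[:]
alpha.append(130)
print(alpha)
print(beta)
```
[6, 8, 1, 2, 3, 6, 130]
[6, 8, 1, 2, 3, 6]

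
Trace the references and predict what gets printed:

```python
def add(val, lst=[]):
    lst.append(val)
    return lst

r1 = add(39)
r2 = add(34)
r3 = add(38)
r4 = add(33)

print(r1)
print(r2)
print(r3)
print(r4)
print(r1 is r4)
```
[39, 34, 38, 33]
[39, 34, 38, 33]
[39, 34, 38, 33]
[39, 34, 38, 33]
True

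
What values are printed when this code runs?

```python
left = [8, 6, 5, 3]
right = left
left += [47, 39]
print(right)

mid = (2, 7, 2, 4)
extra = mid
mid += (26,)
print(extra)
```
[8, 6, 5, 3, 47, 39]
(2, 7, 2, 4)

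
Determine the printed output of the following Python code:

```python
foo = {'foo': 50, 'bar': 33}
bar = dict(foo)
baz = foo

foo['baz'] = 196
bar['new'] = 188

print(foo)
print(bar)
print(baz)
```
{'foo': 50, 'bar': 33, 'baz': 196}
{'foo': 50, 'bar': 33, 'new': 188}
{'foo': 50, 'bar': 33, 'baz': 196}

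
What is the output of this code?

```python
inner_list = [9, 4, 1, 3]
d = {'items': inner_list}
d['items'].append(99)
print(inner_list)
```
[9, 4, 1, 3, 99]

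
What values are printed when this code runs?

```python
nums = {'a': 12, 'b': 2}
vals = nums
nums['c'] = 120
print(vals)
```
{'a': 12, 'b': 2, 'c': 120}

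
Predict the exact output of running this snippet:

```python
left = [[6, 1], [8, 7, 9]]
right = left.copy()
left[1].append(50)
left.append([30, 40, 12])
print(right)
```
[[6, 1], [8, 7, 9, 50]]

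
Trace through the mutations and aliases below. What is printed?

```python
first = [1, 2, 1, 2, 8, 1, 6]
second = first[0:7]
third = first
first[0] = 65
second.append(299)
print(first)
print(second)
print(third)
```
[65, 2, 1, 2, 8, 1, 6]
[1, 2, 1, 2, 8, 1, 6, 299]
[65, 2, 1, 2, 8, 1, 6]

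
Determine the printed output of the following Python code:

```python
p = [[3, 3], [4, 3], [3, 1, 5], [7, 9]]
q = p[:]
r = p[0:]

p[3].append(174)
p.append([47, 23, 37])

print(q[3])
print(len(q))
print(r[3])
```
[7, 9, 174]
4
[7, 9, 174]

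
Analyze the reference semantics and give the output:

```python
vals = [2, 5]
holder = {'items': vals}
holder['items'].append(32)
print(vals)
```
[2, 5, 32]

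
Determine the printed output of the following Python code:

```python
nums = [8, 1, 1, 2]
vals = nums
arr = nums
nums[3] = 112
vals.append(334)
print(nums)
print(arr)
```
[8, 1, 1, 112, 334]
[8, 1, 1, 112, 334]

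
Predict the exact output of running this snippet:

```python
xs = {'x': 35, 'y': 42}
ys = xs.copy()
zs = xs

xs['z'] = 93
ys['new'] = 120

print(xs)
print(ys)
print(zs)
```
{'x': 35, 'y': 42, 'z': 93}
{'x': 35, 'y': 42, 'new': 120}
{'x': 35, 'y': 42, 'z': 93}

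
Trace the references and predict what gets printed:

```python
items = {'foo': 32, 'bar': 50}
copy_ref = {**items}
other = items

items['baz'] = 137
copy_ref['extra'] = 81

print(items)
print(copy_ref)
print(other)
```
{'foo': 32, 'bar': 50, 'baz': 137}
{'foo': 32, 'bar': 50, 'extra': 81}
{'foo': 32, 'bar': 50, 'baz': 137}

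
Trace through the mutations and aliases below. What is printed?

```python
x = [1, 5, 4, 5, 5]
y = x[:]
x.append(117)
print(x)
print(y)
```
[1, 5, 4, 5, 5, 117]
[1, 5, 4, 5, 5]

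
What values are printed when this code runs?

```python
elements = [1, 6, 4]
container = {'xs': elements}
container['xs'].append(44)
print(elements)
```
[1, 6, 4, 44]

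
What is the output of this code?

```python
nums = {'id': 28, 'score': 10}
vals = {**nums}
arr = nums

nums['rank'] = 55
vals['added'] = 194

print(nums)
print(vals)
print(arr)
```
{'id': 28, 'score': 10, 'rank': 55}
{'id': 28, 'score': 10, 'added': 194}
{'id': 28, 'score': 10, 'rank': 55}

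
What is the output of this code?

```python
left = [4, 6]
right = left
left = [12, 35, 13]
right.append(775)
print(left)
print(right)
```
[12, 35, 13]
[4, 6, 775]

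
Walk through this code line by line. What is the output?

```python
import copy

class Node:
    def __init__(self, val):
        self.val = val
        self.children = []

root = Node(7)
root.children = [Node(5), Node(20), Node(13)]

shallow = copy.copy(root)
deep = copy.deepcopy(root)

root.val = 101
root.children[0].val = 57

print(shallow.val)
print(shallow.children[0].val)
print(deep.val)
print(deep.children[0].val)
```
7
57
7
5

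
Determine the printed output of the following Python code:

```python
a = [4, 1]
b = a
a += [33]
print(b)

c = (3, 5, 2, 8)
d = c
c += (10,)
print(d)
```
[4, 1, 33]
(3, 5, 2, 8)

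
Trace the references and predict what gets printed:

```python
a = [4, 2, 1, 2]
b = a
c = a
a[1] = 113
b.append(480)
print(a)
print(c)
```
[4, 113, 1, 2, 480]
[4, 113, 1, 2, 480]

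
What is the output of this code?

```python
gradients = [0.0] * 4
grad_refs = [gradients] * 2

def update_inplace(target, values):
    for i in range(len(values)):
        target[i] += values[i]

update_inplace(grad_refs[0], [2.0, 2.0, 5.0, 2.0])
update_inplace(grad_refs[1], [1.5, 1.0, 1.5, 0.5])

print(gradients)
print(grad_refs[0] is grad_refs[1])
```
[3.5, 3.0, 6.5, 2.5]
True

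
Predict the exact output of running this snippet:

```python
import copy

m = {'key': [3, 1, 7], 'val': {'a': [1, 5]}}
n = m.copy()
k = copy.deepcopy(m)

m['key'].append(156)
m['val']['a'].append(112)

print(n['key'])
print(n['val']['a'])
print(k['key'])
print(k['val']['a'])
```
[3, 1, 7, 156]
[1, 5, 112]
[3, 1, 7]
[1, 5]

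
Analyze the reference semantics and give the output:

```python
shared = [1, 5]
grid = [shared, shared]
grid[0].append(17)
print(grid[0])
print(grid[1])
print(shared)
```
[1, 5, 17]
[1, 5, 17]
[1, 5, 17]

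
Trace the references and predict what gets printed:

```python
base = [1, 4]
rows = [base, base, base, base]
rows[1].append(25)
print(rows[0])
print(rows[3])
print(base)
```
[1, 4, 25]
[1, 4, 25]
[1, 4, 25]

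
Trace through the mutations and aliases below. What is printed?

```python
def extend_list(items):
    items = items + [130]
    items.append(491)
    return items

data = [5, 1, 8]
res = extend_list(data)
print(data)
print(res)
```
[5, 1, 8]
[5, 1, 8, 130, 491]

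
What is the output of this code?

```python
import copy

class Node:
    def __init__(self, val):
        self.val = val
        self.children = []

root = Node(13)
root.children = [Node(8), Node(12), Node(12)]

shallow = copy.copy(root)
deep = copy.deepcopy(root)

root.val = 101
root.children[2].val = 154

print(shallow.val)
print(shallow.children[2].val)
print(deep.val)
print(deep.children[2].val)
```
13
154
13
12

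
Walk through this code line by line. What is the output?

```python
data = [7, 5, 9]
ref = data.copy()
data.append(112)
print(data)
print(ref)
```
[7, 5, 9, 112]
[7, 5, 9]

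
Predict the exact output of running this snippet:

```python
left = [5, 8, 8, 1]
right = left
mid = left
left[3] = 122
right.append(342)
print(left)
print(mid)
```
[5, 8, 8, 122, 342]
[5, 8, 8, 122, 342]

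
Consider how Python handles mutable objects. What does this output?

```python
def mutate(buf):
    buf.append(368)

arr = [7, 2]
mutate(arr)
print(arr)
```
[7, 2, 368]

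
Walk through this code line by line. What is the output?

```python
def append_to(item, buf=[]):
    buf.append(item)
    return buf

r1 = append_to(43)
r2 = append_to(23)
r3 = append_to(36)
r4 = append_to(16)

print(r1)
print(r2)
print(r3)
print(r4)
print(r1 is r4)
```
[43, 23, 36, 16]
[43, 23, 36, 16]
[43, 23, 36, 16]
[43, 23, 36, 16]
True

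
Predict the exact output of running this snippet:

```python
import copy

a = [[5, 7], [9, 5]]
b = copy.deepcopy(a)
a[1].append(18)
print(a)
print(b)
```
[[5, 7], [9, 5, 18]]
[[5, 7], [9, 5]]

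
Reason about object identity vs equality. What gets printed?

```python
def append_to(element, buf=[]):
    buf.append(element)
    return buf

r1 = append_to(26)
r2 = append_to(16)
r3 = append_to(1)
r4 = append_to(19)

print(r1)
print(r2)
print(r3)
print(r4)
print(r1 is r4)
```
[26, 16, 1, 19]
[26, 16, 1, 19]
[26, 16, 1, 19]
[26, 16, 1, 19]
True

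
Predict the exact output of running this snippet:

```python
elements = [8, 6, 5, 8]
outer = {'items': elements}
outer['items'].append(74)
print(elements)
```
[8, 6, 5, 8, 74]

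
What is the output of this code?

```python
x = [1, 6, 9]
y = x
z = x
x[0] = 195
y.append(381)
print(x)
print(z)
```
[195, 6, 9, 381]
[195, 6, 9, 381]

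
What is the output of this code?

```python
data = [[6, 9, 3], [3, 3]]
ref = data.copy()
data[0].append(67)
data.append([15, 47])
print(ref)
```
[[6, 9, 3, 67], [3, 3]]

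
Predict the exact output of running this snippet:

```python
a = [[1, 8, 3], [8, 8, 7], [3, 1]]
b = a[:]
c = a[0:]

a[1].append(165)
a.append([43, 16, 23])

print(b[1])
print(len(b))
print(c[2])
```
[8, 8, 7, 165]
3
[3, 1]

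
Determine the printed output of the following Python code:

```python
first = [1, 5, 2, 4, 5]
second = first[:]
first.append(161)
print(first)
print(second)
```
[1, 5, 2, 4, 5, 161]
[1, 5, 2, 4, 5]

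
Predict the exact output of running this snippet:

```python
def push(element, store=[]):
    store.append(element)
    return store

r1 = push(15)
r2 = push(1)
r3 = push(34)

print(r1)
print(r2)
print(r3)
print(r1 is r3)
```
[15, 1, 34]
[15, 1, 34]
[15, 1, 34]
True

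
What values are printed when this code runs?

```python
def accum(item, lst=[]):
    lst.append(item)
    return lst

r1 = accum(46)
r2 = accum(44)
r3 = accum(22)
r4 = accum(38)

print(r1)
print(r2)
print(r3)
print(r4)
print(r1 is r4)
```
[46, 44, 22, 38]
[46, 44, 22, 38]
[46, 44, 22, 38]
[46, 44, 22, 38]
True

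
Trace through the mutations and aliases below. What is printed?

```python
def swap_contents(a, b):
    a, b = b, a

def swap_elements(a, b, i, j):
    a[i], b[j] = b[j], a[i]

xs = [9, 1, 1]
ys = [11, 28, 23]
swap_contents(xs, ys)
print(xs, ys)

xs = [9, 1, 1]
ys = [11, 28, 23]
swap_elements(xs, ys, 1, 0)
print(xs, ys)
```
[9, 1, 1] [11, 28, 23]
[9, 11, 1] [1, 28, 23]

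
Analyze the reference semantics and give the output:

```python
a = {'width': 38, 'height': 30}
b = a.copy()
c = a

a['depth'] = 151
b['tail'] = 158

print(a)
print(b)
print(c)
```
{'width': 38, 'height': 30, 'depth': 151}
{'width': 38, 'height': 30, 'tail': 158}
{'width': 38, 'height': 30, 'depth': 151}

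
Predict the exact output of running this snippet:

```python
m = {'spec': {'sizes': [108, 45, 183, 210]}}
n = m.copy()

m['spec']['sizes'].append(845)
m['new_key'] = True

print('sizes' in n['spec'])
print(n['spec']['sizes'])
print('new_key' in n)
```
True
[108, 45, 183, 210, 845]
False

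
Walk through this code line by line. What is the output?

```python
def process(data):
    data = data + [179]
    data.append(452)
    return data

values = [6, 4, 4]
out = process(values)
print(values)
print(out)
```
[6, 4, 4]
[6, 4, 4, 179, 452]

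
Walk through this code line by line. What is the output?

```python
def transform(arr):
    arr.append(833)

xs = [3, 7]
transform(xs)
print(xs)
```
[3, 7, 833]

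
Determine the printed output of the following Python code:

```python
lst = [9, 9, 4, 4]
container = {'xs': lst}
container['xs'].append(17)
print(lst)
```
[9, 9, 4, 4, 17]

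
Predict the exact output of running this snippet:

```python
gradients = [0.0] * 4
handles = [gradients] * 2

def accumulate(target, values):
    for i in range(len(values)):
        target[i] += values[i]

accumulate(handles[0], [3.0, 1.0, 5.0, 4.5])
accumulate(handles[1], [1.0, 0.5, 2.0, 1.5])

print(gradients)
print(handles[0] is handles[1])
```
[4.0, 1.5, 7.0, 6.0]
True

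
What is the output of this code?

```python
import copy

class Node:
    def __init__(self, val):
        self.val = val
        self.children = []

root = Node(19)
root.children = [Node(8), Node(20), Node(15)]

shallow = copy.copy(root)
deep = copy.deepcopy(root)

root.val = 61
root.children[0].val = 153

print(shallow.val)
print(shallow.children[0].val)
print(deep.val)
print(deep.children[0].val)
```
19
153
19
8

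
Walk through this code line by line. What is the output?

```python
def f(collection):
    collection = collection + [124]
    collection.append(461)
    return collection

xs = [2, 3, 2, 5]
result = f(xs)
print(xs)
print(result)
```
[2, 3, 2, 5]
[2, 3, 2, 5, 124, 461]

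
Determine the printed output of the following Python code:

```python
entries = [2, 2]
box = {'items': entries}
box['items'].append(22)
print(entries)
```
[2, 2, 22]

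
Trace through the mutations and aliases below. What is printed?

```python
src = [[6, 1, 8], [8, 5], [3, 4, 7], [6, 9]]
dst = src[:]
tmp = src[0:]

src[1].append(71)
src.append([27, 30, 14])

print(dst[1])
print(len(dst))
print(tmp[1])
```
[8, 5, 71]
4
[8, 5, 71]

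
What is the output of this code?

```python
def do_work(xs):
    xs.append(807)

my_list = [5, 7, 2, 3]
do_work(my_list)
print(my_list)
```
[5, 7, 2, 3, 807]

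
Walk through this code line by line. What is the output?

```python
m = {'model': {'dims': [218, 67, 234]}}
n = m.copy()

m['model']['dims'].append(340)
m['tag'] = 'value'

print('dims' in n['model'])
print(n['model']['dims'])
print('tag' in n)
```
True
[218, 67, 234, 340]
False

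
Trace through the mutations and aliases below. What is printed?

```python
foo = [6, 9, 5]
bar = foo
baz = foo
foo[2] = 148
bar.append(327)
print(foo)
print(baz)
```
[6, 9, 148, 327]
[6, 9, 148, 327]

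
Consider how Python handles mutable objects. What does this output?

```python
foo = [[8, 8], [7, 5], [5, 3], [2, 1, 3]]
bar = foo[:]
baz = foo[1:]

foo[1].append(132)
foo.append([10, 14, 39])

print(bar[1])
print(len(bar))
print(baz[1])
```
[7, 5, 132]
4
[5, 3]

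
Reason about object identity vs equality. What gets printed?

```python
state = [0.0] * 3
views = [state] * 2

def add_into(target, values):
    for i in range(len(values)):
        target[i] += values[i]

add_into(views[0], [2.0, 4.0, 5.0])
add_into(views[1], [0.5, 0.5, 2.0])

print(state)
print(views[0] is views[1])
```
[2.5, 4.5, 7.0]
True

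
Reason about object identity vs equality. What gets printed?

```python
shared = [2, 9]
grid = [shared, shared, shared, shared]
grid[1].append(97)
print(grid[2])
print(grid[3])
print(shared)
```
[2, 9, 97]
[2, 9, 97]
[2, 9, 97]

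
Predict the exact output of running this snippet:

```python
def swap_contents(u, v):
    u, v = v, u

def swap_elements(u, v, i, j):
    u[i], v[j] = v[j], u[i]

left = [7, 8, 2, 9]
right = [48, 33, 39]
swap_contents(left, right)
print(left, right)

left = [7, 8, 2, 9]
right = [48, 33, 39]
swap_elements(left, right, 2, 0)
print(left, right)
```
[7, 8, 2, 9] [48, 33, 39]
[7, 8, 48, 9] [2, 33, 39]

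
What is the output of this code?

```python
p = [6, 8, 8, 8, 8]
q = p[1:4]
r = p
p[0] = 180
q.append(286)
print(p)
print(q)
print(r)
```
[180, 8, 8, 8, 8]
[8, 8, 8, 286]
[180, 8, 8, 8, 8]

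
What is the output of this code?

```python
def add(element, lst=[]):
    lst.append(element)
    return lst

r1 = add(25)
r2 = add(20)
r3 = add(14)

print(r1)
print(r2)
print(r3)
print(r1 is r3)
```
[25, 20, 14]
[25, 20, 14]
[25, 20, 14]
True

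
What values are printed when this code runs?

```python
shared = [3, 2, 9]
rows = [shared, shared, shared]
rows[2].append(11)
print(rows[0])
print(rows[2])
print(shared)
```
[3, 2, 9, 11]
[3, 2, 9, 11]
[3, 2, 9, 11]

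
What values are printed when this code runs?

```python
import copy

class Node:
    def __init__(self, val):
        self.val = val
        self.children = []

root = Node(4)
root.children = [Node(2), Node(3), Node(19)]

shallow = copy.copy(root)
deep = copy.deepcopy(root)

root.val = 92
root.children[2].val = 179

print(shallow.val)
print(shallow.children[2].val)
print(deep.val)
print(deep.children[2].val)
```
4
179
4
19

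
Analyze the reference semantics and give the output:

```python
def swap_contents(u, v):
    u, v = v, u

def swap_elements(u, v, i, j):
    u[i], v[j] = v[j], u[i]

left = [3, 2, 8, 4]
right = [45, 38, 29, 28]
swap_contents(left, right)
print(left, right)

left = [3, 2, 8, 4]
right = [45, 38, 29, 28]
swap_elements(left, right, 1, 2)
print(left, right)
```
[3, 2, 8, 4] [45, 38, 29, 28]
[3, 29, 8, 4] [45, 38, 2, 28]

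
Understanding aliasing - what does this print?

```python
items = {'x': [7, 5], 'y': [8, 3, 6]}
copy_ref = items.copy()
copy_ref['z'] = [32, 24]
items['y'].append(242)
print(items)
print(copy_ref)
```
{'x': [7, 5], 'y': [8, 3, 6, 242]}
{'x': [7, 5], 'y': [8, 3, 6, 242], 'z': [32, 24]}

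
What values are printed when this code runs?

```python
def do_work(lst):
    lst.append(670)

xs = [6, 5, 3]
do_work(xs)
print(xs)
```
[6, 5, 3, 670]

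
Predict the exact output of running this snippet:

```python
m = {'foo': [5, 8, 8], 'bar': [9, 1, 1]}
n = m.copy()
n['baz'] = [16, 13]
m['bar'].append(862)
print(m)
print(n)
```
{'foo': [5, 8, 8], 'bar': [9, 1, 1, 862]}
{'foo': [5, 8, 8], 'bar': [9, 1, 1, 862], 'baz': [16, 13]}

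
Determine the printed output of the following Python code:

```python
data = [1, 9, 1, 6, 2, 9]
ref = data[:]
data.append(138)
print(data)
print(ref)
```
[1, 9, 1, 6, 2, 9, 138]
[1, 9, 1, 6, 2, 9]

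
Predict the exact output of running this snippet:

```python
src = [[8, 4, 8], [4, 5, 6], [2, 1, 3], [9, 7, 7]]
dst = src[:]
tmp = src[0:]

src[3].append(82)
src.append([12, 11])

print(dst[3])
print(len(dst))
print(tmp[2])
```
[9, 7, 7, 82]
4
[2, 1, 3]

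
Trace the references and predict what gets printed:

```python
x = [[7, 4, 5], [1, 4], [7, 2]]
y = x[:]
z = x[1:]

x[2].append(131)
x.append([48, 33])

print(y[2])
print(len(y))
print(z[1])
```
[7, 2, 131]
3
[7, 2, 131]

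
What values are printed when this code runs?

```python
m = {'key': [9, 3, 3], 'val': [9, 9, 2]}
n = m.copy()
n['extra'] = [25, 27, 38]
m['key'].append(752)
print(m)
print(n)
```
{'key': [9, 3, 3, 752], 'val': [9, 9, 2]}
{'key': [9, 3, 3, 752], 'val': [9, 9, 2], 'extra': [25, 27, 38]}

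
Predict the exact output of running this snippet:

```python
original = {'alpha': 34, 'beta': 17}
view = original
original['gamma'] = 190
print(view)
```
{'alpha': 34, 'beta': 17, 'gamma': 190}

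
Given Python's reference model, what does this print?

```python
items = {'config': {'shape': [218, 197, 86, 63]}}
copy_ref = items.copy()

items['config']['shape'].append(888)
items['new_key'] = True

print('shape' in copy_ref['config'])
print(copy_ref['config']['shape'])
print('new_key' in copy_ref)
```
True
[218, 197, 86, 63, 888]
False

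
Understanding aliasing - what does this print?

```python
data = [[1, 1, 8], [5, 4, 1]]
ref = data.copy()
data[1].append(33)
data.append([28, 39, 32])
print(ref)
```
[[1, 1, 8], [5, 4, 1, 33]]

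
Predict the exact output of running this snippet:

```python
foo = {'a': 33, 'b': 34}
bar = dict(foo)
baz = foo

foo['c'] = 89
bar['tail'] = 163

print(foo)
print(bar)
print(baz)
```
{'a': 33, 'b': 34, 'c': 89}
{'a': 33, 'b': 34, 'tail': 163}
{'a': 33, 'b': 34, 'c': 89}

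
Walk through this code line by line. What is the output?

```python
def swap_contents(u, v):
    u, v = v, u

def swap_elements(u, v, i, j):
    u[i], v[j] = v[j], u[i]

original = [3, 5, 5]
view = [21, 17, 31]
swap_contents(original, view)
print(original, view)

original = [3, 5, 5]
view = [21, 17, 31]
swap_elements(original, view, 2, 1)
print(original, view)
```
[3, 5, 5] [21, 17, 31]
[3, 5, 17] [21, 5, 31]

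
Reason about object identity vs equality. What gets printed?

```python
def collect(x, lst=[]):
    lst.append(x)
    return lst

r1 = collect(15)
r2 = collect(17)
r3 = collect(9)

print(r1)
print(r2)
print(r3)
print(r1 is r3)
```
[15, 17, 9]
[15, 17, 9]
[15, 17, 9]
True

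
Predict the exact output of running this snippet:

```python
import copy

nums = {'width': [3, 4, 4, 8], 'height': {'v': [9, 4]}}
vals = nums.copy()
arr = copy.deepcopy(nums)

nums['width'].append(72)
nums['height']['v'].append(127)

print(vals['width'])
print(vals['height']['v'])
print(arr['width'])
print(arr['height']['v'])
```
[3, 4, 4, 8, 72]
[9, 4, 127]
[3, 4, 4, 8]
[9, 4]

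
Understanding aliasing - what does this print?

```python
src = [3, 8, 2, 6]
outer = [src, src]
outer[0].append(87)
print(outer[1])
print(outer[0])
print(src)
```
[3, 8, 2, 6, 87]
[3, 8, 2, 6, 87]
[3, 8, 2, 6, 87]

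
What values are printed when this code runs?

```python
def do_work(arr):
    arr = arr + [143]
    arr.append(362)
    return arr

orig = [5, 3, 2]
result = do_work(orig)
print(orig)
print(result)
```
[5, 3, 2]
[5, 3, 2, 143, 362]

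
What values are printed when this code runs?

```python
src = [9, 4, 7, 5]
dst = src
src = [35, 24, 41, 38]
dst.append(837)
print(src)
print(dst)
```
[35, 24, 41, 38]
[9, 4, 7, 5, 837]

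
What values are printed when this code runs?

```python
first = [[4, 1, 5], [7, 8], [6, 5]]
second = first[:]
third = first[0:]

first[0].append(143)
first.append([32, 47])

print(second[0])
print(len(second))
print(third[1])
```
[4, 1, 5, 143]
3
[7, 8]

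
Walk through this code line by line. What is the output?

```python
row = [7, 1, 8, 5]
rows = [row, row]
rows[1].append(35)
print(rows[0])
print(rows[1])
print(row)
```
[7, 1, 8, 5, 35]
[7, 1, 8, 5, 35]
[7, 1, 8, 5, 35]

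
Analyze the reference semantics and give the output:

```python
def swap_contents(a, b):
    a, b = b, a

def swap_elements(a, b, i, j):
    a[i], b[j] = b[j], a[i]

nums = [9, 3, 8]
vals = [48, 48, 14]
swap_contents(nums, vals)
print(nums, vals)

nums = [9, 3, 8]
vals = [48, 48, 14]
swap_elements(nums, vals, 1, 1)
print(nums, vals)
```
[9, 3, 8] [48, 48, 14]
[9, 48, 8] [48, 3, 14]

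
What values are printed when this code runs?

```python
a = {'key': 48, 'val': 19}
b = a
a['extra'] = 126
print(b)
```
{'key': 48, 'val': 19, 'extra': 126}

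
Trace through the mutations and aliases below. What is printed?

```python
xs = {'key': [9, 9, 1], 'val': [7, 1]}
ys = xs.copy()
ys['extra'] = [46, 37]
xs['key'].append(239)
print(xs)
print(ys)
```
{'key': [9, 9, 1, 239], 'val': [7, 1]}
{'key': [9, 9, 1, 239], 'val': [7, 1], 'extra': [46, 37]}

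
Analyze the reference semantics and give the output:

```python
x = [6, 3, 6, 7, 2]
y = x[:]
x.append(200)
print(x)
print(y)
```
[6, 3, 6, 7, 2, 200]
[6, 3, 6, 7, 2]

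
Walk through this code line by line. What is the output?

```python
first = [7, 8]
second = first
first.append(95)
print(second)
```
[7, 8, 95]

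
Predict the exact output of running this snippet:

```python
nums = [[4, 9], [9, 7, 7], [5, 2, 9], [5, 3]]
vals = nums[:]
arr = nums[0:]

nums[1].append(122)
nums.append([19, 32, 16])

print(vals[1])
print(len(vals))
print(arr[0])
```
[9, 7, 7, 122]
4
[4, 9]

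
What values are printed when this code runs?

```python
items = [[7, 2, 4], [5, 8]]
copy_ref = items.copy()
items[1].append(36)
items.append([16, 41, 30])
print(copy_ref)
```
[[7, 2, 4], [5, 8, 36]]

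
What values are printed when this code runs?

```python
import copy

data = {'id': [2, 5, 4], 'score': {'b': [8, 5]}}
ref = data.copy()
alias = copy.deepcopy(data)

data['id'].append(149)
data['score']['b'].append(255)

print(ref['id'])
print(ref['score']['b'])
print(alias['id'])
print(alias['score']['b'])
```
[2, 5, 4, 149]
[8, 5, 255]
[2, 5, 4]
[8, 5]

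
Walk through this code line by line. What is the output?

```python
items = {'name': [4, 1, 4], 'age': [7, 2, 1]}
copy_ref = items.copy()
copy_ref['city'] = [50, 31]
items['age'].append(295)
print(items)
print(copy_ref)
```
{'name': [4, 1, 4], 'age': [7, 2, 1, 295]}
{'name': [4, 1, 4], 'age': [7, 2, 1, 295], 'city': [50, 31]}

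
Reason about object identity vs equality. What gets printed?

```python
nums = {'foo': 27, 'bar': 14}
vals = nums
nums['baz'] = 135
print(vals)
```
{'foo': 27, 'bar': 14, 'baz': 135}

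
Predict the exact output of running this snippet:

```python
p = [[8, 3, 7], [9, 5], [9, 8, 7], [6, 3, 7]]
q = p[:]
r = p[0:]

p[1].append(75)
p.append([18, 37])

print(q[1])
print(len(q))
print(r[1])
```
[9, 5, 75]
4
[9, 5, 75]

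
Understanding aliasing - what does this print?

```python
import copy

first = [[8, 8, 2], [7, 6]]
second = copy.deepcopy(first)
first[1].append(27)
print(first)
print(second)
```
[[8, 8, 2], [7, 6, 27]]
[[8, 8, 2], [7, 6]]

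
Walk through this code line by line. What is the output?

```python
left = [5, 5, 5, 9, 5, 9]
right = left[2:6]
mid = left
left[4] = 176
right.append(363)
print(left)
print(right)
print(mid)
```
[5, 5, 5, 9, 176, 9]
[5, 9, 5, 9, 363]
[5, 5, 5, 9, 176, 9]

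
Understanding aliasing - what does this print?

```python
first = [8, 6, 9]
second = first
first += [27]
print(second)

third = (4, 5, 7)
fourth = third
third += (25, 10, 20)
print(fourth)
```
[8, 6, 9, 27]
(4, 5, 7)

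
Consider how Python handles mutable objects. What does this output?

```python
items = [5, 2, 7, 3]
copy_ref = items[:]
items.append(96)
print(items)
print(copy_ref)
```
[5, 2, 7, 3, 96]
[5, 2, 7, 3]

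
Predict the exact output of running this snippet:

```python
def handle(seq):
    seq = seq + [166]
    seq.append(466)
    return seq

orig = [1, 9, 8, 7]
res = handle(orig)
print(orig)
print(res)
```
[1, 9, 8, 7]
[1, 9, 8, 7, 166, 466]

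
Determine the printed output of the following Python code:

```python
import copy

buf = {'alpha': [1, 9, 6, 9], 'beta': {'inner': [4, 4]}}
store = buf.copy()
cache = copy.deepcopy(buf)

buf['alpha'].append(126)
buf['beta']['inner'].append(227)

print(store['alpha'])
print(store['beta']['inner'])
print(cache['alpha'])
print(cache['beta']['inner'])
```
[1, 9, 6, 9, 126]
[4, 4, 227]
[1, 9, 6, 9]
[4, 4]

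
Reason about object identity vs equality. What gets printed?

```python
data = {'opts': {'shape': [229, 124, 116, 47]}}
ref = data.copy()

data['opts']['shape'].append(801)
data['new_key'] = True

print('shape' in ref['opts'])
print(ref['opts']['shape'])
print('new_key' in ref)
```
True
[229, 124, 116, 47, 801]
False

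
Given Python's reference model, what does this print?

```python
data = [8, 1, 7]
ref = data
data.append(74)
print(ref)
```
[8, 1, 7, 74]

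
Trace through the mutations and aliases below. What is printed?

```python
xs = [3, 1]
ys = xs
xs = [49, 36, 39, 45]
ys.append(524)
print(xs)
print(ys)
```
[49, 36, 39, 45]
[3, 1, 524]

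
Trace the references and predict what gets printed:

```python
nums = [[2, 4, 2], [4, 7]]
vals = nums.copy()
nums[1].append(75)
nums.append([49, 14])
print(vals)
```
[[2, 4, 2], [4, 7, 75]]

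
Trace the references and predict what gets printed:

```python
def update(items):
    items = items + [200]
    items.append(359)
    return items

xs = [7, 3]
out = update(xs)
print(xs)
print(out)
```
[7, 3]
[7, 3, 200, 359]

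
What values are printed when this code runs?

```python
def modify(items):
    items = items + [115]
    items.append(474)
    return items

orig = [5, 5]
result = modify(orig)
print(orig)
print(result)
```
[5, 5]
[5, 5, 115, 474]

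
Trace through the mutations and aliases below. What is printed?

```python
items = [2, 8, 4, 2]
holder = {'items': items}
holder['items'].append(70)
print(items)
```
[2, 8, 4, 2, 70]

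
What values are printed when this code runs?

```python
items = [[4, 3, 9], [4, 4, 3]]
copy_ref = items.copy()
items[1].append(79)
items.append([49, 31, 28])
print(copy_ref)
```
[[4, 3, 9], [4, 4, 3, 79]]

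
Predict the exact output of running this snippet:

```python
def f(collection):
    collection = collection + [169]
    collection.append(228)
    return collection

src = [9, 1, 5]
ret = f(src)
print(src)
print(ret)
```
[9, 1, 5]
[9, 1, 5, 169, 228]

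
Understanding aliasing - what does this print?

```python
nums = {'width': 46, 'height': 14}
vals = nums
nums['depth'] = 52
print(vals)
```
{'width': 46, 'height': 14, 'depth': 52}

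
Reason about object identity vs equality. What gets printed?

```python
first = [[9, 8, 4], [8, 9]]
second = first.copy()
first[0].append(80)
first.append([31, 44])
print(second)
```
[[9, 8, 4, 80], [8, 9]]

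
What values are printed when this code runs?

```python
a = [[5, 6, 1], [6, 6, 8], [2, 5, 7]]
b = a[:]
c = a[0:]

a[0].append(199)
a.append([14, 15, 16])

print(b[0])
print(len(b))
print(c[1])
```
[5, 6, 1, 199]
3
[6, 6, 8]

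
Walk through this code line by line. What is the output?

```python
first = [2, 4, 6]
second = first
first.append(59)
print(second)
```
[2, 4, 6, 59]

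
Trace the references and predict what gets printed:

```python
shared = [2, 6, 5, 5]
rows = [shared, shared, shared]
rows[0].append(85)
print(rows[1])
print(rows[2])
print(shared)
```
[2, 6, 5, 5, 85]
[2, 6, 5, 5, 85]
[2, 6, 5, 5, 85]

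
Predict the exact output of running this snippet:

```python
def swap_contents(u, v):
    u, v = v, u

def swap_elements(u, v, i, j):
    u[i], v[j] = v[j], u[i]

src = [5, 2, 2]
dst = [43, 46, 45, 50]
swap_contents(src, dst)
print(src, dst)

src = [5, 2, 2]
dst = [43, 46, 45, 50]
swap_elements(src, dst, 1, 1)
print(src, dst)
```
[5, 2, 2] [43, 46, 45, 50]
[5, 46, 2] [43, 2, 45, 50]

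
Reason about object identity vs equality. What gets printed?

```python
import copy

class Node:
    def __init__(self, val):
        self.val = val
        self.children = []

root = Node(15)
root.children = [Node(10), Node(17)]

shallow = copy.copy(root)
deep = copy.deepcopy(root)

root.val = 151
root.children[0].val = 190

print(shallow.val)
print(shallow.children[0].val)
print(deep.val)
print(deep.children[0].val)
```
15
190
15
10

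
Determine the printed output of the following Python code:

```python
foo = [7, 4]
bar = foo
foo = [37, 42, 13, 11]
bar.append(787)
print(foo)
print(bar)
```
[37, 42, 13, 11]
[7, 4, 787]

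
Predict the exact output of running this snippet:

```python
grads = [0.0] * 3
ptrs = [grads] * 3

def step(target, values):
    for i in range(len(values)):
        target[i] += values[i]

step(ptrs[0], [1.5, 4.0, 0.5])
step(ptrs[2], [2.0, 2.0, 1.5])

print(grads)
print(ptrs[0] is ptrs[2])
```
[3.5, 6.0, 2.0]
True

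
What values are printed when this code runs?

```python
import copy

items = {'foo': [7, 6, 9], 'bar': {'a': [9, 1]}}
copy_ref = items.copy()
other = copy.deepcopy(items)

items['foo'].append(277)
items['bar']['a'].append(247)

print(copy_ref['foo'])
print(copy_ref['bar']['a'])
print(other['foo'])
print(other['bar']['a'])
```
[7, 6, 9, 277]
[9, 1, 247]
[7, 6, 9]
[9, 1]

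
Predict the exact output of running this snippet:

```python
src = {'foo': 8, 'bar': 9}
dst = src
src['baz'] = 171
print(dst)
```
{'foo': 8, 'bar': 9, 'baz': 171}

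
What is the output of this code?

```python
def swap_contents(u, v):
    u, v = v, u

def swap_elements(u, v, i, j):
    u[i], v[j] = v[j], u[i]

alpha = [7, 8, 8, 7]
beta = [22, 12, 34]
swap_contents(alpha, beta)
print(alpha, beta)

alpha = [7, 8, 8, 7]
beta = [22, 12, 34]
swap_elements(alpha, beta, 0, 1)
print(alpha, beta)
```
[7, 8, 8, 7] [22, 12, 34]
[12, 8, 8, 7] [22, 7, 34]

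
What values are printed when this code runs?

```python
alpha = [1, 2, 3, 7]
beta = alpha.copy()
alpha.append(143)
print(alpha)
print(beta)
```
[1, 2, 3, 7, 143]
[1, 2, 3, 7]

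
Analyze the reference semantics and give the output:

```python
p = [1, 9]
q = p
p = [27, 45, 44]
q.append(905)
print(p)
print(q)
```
[27, 45, 44]
[1, 9, 905]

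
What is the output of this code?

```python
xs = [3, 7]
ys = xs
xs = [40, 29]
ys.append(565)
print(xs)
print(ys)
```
[40, 29]
[3, 7, 565]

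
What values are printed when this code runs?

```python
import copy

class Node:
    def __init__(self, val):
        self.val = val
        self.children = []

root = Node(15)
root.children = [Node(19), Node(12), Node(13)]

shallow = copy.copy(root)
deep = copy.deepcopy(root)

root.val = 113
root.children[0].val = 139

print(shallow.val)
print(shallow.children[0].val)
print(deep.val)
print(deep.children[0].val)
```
15
139
15
19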